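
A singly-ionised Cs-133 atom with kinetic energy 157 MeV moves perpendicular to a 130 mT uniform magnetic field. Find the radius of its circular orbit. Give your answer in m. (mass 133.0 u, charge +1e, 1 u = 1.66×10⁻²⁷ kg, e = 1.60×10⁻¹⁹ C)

r ≈ 160 m

Convert the energy: K = 157 MeV = 2.51×10^-11 J.
v = √(2K/m) = √(2·2.51×10^-11/2.21×10^-25) = 1.51×10^7 m/s.
r = mv/(qB) = (2.21×10^-25)(1.51×10^7) / [(1×1.60×10^-19)(0.130)] = 160 m.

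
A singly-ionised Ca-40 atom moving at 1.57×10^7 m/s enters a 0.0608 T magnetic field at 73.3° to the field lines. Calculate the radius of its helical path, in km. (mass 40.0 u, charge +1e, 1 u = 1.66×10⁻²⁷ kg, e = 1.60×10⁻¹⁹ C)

r ≈ 0.103 km

Only the perpendicular component v⊥ = v sin73.3° = 1.50×10^7 m/s is bent by the field.
r = m v⊥ /(qB) = (6.64×10^-26)(1.50×10^7) / [(1×1.60×10^-19)(0.0608)] = 103 m.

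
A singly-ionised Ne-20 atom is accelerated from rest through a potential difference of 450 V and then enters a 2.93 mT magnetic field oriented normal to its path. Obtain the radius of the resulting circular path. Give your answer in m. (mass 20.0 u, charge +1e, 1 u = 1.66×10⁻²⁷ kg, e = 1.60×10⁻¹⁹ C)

r ≈ 4.66 m

The kinetic energy gained is K = qV = (1×1.60×10^-19)(450) = 7.20×10^-17 J.
v = √(2K/m) = 6.59×10^4 m/s.
r = mv/(qB) = (3.32×10^-26)(6.59×10^4) / [(1×1.60×10^-19)(2.93×10^-3)] = 4.66 m.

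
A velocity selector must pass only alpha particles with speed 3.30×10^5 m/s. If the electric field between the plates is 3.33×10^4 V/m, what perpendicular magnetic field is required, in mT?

qE = qvB ⇒ B = E/v = (3.33×10^4) / (3.30×10^5) = 0.101 T.

B ≈ 101 mT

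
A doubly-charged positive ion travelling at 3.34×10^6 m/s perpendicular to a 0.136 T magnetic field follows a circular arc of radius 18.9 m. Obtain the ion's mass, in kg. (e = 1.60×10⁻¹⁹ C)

qvB = mv²/r ⇒ m = qBr/v.
m = (2×1.60×10^-19)(0.136)(18.9) / (3.34×10^6) = 2.46×10^-25 kg.

m ≈ 2.46×10^-25 kg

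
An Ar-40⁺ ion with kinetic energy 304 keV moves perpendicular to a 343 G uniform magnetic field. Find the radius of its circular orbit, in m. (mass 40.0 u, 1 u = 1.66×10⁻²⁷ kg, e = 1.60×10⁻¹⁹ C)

Convert the energy: K = 304 keV = 4.86×10^-14 J.
v = √(2K/m) = √(2·4.86×10^-14/6.64×10^-26) = 1.21×10^6 m/s.
r = mv/(qB) = (6.64×10^-26)(1.21×10^6) / [(1×1.60×10^-19)(0.0343)] = 14.6 m.

r ≈ 14.6 m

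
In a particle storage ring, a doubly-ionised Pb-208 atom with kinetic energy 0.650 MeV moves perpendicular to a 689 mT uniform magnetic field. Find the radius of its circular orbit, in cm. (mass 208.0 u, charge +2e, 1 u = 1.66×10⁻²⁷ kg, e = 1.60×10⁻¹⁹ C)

r ≈ 122 cm

Convert the energy: K = 0.650 MeV = 1.04×10^-13 J.
v = √(2K/m) = √(2·1.04×10^-13/3.45×10^-25) = 7.76×10^5 m/s.
r = mv/(qB) = (3.45×10^-25)(7.76×10^5) / [(2×1.60×10^-19)(0.689)] = 1.22 m.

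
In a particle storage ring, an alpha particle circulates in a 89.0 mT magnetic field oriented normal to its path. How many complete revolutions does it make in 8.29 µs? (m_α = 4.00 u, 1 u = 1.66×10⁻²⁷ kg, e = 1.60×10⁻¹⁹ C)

T = 2πm/(qB) = 2π(6.64×10^-27) / [(2×1.60×10^-19)(0.0890)] = 1.4649×10^-6 s.
N = t/T = 8.29×10^-6 / 1.4649×10^-6 ≈ 5.66, so 5 complete revolutions.

N = 5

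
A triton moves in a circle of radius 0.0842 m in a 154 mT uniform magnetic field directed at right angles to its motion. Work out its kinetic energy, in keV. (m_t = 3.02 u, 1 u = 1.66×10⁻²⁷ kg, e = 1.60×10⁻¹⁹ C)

K ≈ 2.68 keV

v = qBr/m = (1×1.60×10^-19)(0.154)(0.0842) / (5.01×10^-27) = 4.14×10^5 m/s.
K = ½mv² = 0.5·(5.01×10^-27)·(4.14×10^5)² = 4.29×10^-16 J = 2.68 keV.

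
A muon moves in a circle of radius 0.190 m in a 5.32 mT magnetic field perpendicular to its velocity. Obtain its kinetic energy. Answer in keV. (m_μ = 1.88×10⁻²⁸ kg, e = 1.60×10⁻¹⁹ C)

K ≈ 0.435 keV

v = qBr/m = (1×1.60×10^-19)(5.32×10^-3)(0.190) / (1.88×10^-28) = 8.60×10^5 m/s.
K = ½mv² = 0.5·(1.88×10^-28)·(8.60×10^5)² = 6.96×10^-17 J = 0.435 keV.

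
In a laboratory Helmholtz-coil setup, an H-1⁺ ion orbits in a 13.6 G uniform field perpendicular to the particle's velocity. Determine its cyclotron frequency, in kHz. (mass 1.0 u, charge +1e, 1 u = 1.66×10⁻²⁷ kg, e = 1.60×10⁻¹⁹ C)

f ≈ 20.9 kHz

f = qB/(2πm) = (1×1.60×10^-19)(1.36×10^-3) / [2π(1.66×10^-27)] = 2.09×10^4 Hz.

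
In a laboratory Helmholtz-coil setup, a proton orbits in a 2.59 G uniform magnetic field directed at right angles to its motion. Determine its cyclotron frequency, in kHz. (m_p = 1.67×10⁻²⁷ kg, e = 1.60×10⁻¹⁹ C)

f ≈ 3.95 kHz

f = qB/(2πm) = (1×1.60×10^-19)(2.59×10^-4) / [2π(1.67×10^-27)] = 3950 Hz.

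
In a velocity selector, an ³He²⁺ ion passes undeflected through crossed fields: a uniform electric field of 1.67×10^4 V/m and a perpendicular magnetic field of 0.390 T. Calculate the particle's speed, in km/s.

v ≈ 42.8 km/s

For zero net force, qE = qvB, so v = E/B.
v = (1.67×10^4) / (0.390) = 4.28×10^4 m/s.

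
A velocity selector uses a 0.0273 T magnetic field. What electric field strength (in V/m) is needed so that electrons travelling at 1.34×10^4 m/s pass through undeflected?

E ≈ 366 V/m

qE = qvB ⇒ E = vB = (1.34×10^4)(0.0273) = 366 V/m.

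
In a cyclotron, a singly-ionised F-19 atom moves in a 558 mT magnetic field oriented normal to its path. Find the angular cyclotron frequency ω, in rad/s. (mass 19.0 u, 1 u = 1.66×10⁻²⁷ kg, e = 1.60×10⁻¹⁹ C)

ω = qB/m = (1×1.60×10^-19)(0.558) / (3.15×10^-26) = 2.83×10^6 rad/s.

ω ≈ 2.83×10^6 rad/s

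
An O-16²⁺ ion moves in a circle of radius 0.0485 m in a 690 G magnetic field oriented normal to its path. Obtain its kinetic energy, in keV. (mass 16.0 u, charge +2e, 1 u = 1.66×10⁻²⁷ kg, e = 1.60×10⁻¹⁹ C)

v = qBr/m = (2×1.60×10^-19)(0.0690)(0.0485) / (2.66×10^-26) = 4.03×10^4 m/s.
K = ½mv² = 0.5·(2.66×10^-26)·(4.03×10^4)² = 2.16×10^-17 J = 0.135 keV.

K ≈ 0.135 keV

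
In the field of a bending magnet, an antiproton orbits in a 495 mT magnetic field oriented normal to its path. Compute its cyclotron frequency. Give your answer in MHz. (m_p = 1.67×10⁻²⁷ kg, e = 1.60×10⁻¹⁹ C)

f = qB/(2πm) = (1×1.60×10^-19)(0.495) / [2π(1.67×10^-27)] = 7.55×10^6 Hz.

f ≈ 7.55 MHz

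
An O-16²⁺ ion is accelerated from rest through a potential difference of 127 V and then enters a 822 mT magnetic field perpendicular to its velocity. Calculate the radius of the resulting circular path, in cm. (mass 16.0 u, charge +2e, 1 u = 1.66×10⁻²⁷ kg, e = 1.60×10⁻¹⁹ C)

r ≈ 0.559 cm

The kinetic energy gained is K = qV = (2×1.60×10^-19)(127) = 4.06×10^-17 J.
v = √(2K/m) = 5.53×10^4 m/s.
r = mv/(qB) = (2.66×10^-26)(5.53×10^4) / [(2×1.60×10^-19)(0.822)] = 5.59×10^-3 m.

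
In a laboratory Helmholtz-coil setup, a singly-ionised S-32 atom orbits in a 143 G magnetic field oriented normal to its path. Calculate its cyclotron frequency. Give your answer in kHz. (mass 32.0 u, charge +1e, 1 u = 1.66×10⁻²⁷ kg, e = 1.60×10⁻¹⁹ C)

f ≈ 6.86 kHz

f = qB/(2πm) = (1×1.60×10^-19)(0.0143) / [2π(5.31×10^-26)] = 6860 Hz.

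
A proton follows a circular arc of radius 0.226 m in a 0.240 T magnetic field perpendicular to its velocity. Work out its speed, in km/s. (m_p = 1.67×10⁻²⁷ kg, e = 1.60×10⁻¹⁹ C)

v ≈ 5200 km/s

From qvB = mv²/r, v = qBr/m.
v = (1×1.60×10^-19)(0.240)(0.226) / (1.67×10^-27) = 5.20×10^6 m/s.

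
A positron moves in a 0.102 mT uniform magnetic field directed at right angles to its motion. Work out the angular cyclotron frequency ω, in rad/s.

ω ≈ 1.79×10^7 rad/s

ω = qB/m = (1×1.60×10^-19)(1.02×10^-4) / (9.11×10^-31) = 1.79×10^7 rad/s.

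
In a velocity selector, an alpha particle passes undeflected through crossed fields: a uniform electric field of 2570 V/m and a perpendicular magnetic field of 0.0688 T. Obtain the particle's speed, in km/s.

v ≈ 37.4 km/s

For zero net force, qE = qvB, so v = E/B.
v = (2570) / (0.0688) = 3.74×10^4 m/s.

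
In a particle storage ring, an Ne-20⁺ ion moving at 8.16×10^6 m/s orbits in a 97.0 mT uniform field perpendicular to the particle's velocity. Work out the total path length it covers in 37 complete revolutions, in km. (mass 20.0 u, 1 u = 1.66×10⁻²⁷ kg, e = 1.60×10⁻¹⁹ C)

r = mv/(qB) = 17.5 m, so one revolution covers 2πr = 110 m.
In 37 revolutions: L = 37·2πr = 4060 m.

L ≈ 4.06 km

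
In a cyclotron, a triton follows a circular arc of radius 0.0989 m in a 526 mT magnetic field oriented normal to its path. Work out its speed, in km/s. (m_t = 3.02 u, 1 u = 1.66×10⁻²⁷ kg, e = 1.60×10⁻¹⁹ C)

From qvB = mv²/r, v = qBr/m.
v = (1×1.60×10^-19)(0.526)(0.0989) / (5.01×10^-27) = 1.66×10^6 m/s.

v ≈ 1660 km/s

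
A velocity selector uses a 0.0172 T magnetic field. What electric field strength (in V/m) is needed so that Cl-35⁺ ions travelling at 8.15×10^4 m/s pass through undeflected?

E ≈ 1400 V/m

qE = qvB ⇒ E = vB = (8.15×10^4)(0.0172) = 1400 V/m.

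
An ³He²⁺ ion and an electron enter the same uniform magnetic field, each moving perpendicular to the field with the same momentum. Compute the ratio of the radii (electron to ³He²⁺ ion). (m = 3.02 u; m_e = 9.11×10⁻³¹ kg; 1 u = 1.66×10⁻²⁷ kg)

r = p/(qB) ⇒ at equal p, r ∝ 1/q.
r_{electron}/r_{³He²⁺ ion} = 2.00.

ratio ≈ 2.00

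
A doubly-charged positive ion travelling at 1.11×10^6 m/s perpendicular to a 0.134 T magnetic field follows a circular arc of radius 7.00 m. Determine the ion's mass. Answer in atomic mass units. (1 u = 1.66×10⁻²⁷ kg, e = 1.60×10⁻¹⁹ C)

m ≈ 163 u

qvB = mv²/r ⇒ m = qBr/v.
m = (2×1.60×10^-19)(0.134)(7.00) / (1.11×10^6) = 2.70×10^-25 kg = 163 u.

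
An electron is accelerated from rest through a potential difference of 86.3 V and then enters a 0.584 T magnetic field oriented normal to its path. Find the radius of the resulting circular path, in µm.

The kinetic energy gained is K = qV = (1×1.60×10^-19)(86.3) = 1.38×10^-17 J.
v = √(2K/m) = 5.51×10^6 m/s.
r = mv/(qB) = (9.11×10^-31)(5.51×10^6) / [(1×1.60×10^-19)(0.584)] = 5.37×10^-5 m.

r ≈ 53.7 µm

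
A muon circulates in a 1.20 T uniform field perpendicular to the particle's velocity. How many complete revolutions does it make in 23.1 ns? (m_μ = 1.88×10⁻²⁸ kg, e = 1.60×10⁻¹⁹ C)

T = 2πm/(qB) = 2π(1.88×10^-28) / [(1×1.60×10^-19)(1.20)] = 6.1523×10^-9 s.
N = t/T = 2.31×10^-8 / 6.1523×10^-9 ≈ 3.75, so 3 complete revolutions.

N = 3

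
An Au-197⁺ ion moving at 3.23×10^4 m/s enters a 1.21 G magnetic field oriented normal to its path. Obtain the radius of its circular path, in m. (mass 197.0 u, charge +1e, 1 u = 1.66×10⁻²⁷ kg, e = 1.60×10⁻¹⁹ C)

The magnetic force provides the centripetal force: qvB = mv²/r, so r = mv/(qB).
r = (3.27×10^-25 kg)(3.23×10^4 m/s) / [(1×1.60×10^-19 C)(1.21×10^-4 T)] = 546 m.

r ≈ 546 m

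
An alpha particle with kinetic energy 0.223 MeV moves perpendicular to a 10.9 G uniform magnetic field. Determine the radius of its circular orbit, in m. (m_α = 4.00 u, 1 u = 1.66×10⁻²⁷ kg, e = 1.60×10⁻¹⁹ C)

r ≈ 62.4 m

Convert the energy: K = 0.223 MeV = 3.57×10^-14 J.
v = √(2K/m) = √(2·3.57×10^-14/6.64×10^-27) = 3.28×10^6 m/s.
r = mv/(qB) = (6.64×10^-27)(3.28×10^6) / [(2×1.60×10^-19)(1.09×10^-3)] = 62.4 m.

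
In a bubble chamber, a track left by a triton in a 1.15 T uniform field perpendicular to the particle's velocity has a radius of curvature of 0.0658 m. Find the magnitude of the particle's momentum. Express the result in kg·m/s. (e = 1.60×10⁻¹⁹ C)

p ≈ 1.21×10^-20 kg·m/s

Since qvB = mv²/r, the momentum p = mv = qBr.
p = (1×1.60×10^-19)(1.15)(0.0658) = 1.21×10^-20 kg·m/s.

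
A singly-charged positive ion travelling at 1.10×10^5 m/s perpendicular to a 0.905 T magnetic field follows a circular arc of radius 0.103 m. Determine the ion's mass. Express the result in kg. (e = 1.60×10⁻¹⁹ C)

qvB = mv²/r ⇒ m = qBr/v.
m = (1×1.60×10^-19)(0.905)(0.103) / (1.10×10^5) = 1.36×10^-25 kg.

m ≈ 1.36×10^-25 kg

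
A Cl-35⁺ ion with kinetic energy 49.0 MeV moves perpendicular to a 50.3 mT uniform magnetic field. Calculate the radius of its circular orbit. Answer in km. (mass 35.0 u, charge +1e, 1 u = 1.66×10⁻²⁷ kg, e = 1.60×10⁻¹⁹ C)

r ≈ 0.119 km

Convert the energy: K = 49.0 MeV = 7.84×10^-12 J.
v = √(2K/m) = √(2·7.84×10^-12/5.81×10^-26) = 1.64×10^7 m/s.
r = mv/(qB) = (5.81×10^-26)(1.64×10^7) / [(1×1.60×10^-19)(0.0503)] = 119 m.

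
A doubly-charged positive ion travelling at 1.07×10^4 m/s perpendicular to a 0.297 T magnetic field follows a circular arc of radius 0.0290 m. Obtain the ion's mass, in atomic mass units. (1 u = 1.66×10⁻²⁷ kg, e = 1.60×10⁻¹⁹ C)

qvB = mv²/r ⇒ m = qBr/v.
m = (2×1.60×10^-19)(0.297)(0.0290) / (1.07×10^4) = 2.58×10^-25 kg = 155 u.

m ≈ 155 u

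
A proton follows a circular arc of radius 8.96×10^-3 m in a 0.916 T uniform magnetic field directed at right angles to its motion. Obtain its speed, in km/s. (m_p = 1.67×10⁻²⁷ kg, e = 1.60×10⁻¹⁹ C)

From qvB = mv²/r, v = qBr/m.
v = (1×1.60×10^-19)(0.916)(8.96×10^-3) / (1.67×10^-27) = 7.86×10^5 m/s.

v ≈ 786 km/s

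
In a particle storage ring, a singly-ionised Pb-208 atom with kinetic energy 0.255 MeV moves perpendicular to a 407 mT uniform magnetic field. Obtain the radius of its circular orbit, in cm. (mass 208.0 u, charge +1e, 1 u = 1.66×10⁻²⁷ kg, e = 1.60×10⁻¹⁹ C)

r ≈ 258 cm

Convert the energy: K = 0.255 MeV = 4.08×10^-14 J.
v = √(2K/m) = √(2·4.08×10^-14/3.45×10^-25) = 4.86×10^5 m/s.
r = mv/(qB) = (3.45×10^-25)(4.86×10^5) / [(1×1.60×10^-19)(0.407)] = 2.58 m.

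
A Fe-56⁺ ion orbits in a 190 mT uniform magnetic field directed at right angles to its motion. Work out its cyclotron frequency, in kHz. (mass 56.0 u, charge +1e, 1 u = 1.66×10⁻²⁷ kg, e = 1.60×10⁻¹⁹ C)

f ≈ 52.0 kHz

f = qB/(2πm) = (1×1.60×10^-19)(0.190) / [2π(9.30×10^-26)] = 5.20×10^4 Hz.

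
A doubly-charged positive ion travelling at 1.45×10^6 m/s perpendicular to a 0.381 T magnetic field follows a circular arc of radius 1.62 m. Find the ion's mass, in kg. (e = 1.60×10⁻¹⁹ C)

qvB = mv²/r ⇒ m = qBr/v.
m = (2×1.60×10^-19)(0.381)(1.62) / (1.45×10^6) = 1.36×10^-25 kg.

m ≈ 1.36×10^-25 kg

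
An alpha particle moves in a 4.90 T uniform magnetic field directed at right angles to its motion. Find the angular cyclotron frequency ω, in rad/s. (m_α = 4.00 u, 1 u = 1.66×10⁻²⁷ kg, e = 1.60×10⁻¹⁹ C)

ω = qB/m = (2×1.60×10^-19)(4.90) / (6.64×10^-27) = 2.36×10^8 rad/s.

ω ≈ 2.36×10^8 rad/s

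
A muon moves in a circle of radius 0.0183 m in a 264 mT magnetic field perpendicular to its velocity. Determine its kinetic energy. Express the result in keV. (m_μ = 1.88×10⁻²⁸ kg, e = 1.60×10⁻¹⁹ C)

v = qBr/m = (1×1.60×10^-19)(0.264)(0.0183) / (1.88×10^-28) = 4.11×10^6 m/s.
K = ½mv² = 0.5·(1.88×10^-28)·(4.11×10^6)² = 1.59×10^-15 J = 9.93 keV.

K ≈ 9.93 keV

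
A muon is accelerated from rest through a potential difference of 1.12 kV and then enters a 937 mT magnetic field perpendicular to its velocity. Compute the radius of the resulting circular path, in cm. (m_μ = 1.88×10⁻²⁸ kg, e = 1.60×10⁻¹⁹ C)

r ≈ 0.173 cm

The kinetic energy gained is K = qV = (1×1.60×10^-19)(1120) = 1.79×10^-16 J.
v = √(2K/m) = 1.38×10^6 m/s.
r = mv/(qB) = (1.88×10^-28)(1.38×10^6) / [(1×1.60×10^-19)(0.937)] = 1.73×10^-3 m.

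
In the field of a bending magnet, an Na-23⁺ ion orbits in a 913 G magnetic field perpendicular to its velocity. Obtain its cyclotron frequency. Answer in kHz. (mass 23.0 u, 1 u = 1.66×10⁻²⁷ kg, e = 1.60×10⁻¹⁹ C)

f ≈ 60.9 kHz

f = qB/(2πm) = (1×1.60×10^-19)(0.0913) / [2π(3.82×10^-26)] = 6.09×10^4 Hz.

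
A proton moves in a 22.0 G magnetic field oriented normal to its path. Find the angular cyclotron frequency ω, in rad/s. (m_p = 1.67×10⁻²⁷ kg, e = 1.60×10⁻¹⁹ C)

ω ≈ 2.11×10^5 rad/s

ω = qB/m = (1×1.60×10^-19)(2.20×10^-3) / (1.67×10^-27) = 2.11×10^5 rad/s.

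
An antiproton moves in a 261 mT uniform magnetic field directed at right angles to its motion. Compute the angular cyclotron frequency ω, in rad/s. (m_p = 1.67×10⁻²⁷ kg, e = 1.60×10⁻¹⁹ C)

ω ≈ 2.50×10^7 rad/s

ω = qB/m = (1×1.60×10^-19)(0.261) / (1.67×10^-27) = 2.50×10^7 rad/s.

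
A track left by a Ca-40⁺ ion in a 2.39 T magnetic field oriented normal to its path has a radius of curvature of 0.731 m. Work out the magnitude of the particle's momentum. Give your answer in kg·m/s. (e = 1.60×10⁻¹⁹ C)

p ≈ 2.80×10^-19 kg·m/s

Since qvB = mv²/r, the momentum p = mv = qBr.
p = (1×1.60×10^-19)(2.39)(0.731) = 2.80×10^-19 kg·m/s.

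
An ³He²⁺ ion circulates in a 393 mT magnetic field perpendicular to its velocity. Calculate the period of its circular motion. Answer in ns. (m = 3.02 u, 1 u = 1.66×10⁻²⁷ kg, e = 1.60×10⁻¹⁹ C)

T ≈ 250 ns

The cyclotron period is independent of speed: T = 2πm/(qB).
T = 2π(5.01×10^-27) / [(2×1.60×10^-19)(0.393)] = 2.50×10^-7 s.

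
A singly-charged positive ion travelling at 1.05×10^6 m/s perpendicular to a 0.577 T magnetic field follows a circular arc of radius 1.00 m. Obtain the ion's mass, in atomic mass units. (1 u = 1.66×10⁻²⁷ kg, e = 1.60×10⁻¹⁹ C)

m ≈ 53.0 u

qvB = mv²/r ⇒ m = qBr/v.
m = (1×1.60×10^-19)(0.577)(1.00) / (1.05×10^6) = 8.79×10^-26 kg = 53.0 u.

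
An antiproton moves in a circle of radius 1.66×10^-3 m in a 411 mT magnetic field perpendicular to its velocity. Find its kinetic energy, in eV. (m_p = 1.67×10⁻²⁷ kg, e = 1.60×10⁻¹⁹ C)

v = qBr/m = (1×1.60×10^-19)(0.411)(1.66×10^-3) / (1.67×10^-27) = 6.54×10^4 m/s.
K = ½mv² = 0.5·(1.67×10^-27)·(6.54×10^4)² = 3.57×10^-18 J = 22.3 eV.

K ≈ 22.3 eV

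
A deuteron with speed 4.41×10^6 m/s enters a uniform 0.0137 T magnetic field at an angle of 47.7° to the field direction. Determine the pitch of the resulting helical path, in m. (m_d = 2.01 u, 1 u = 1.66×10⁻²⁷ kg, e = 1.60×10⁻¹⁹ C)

The velocity component along B is v∥ = v cos47.7° = 2.97×10^6 m/s.
The cyclotron period T = 2πm/(qB) = 9.56×10^-6 s is set by m, q, B alone.
Pitch = v∥·T = (2.97×10^6)(9.56×10^-6) = 28.4 m.

pitch ≈ 28.4 m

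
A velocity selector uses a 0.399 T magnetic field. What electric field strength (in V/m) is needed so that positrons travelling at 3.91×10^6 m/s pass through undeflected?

E ≈ 1.56×10^6 V/m

qE = qvB ⇒ E = vB = (3.91×10^6)(0.399) = 1.56×10^6 V/m.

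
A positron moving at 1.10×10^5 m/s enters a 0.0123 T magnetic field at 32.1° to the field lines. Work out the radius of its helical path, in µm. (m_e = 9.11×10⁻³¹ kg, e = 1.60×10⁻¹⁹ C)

r ≈ 27.1 µm

Only the perpendicular component v⊥ = v sin32.1° = 5.85×10^4 m/s is bent by the field.
r = m v⊥ /(qB) = (9.11×10^-31)(5.85×10^4) / [(1×1.60×10^-19)(0.0123)] = 2.71×10^-5 m.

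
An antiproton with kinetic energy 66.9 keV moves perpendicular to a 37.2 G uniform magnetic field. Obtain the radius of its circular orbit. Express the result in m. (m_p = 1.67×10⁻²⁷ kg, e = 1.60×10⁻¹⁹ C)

r ≈ 10.0 m

Convert the energy: K = 66.9 keV = 1.07×10^-14 J.
v = √(2K/m) = √(2·1.07×10^-14/1.67×10^-27) = 3.58×10^6 m/s.
r = mv/(qB) = (1.67×10^-27)(3.58×10^6) / [(1×1.60×10^-19)(3.72×10^-3)] = 10.0 m.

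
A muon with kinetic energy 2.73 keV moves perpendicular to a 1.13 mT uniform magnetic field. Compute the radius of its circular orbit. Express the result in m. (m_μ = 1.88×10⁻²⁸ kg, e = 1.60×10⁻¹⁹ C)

Convert the energy: K = 2.73 keV = 4.37×10^-16 J.
v = √(2K/m) = √(2·4.37×10^-16/1.88×10^-28) = 2.16×10^6 m/s.
r = mv/(qB) = (1.88×10^-28)(2.16×10^6) / [(1×1.60×10^-19)(1.13×10^-3)] = 2.24 m.

r ≈ 2.24 m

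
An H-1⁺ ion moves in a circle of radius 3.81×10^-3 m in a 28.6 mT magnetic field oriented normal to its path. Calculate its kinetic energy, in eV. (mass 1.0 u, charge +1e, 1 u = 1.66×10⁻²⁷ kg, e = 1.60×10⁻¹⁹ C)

v = qBr/m = (1×1.60×10^-19)(0.0286)(3.81×10^-3) / (1.66×10^-27) = 1.05×10^4 m/s.
K = ½mv² = 0.5·(1.66×10^-27)·(1.05×10^4)² = 9.16×10^-20 J = 0.572 eV.

K ≈ 0.572 eV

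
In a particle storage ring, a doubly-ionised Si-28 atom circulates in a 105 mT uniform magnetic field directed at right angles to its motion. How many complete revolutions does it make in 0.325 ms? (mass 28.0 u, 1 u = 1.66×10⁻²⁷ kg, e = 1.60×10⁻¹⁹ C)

N = 37

T = 2πm/(qB) = 2π(4.648×10^-26) / [(2×1.60×10^-19)(0.105)] = 8.6917×10^-6 s.
N = t/T = 3.25×10^-4 / 8.6917×10^-6 ≈ 37.39, so 37 complete revolutions.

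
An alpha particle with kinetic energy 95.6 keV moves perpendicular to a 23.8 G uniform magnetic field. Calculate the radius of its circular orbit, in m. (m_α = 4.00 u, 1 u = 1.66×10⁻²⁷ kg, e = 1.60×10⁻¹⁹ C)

r ≈ 18.7 m

Convert the energy: K = 95.6 keV = 1.53×10^-14 J.
v = √(2K/m) = √(2·1.53×10^-14/6.64×10^-27) = 2.15×10^6 m/s.
r = mv/(qB) = (6.64×10^-27)(2.15×10^6) / [(2×1.60×10^-19)(2.38×10^-3)] = 18.7 m.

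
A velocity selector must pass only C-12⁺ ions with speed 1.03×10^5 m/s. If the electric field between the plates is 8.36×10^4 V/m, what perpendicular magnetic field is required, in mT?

qE = qvB ⇒ B = E/v = (8.36×10^4) / (1.03×10^5) = 0.812 T.

B ≈ 812 mT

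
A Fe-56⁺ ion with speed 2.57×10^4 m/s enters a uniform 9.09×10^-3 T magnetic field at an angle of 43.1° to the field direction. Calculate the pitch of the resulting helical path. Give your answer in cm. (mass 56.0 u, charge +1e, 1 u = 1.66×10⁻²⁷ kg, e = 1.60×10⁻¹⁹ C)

pitch ≈ 754 cm

The velocity component along B is v∥ = v cos43.1° = 1.88×10^4 m/s.
The cyclotron period T = 2πm/(qB) = 4.02×10^-4 s is set by m, q, B alone.
Pitch = v∥·T = (1.88×10^4)(4.02×10^-4) = 7.54 m.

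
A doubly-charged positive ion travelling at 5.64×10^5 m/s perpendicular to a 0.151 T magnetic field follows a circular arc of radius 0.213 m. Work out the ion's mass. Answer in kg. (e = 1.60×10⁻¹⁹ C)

qvB = mv²/r ⇒ m = qBr/v.
m = (2×1.60×10^-19)(0.151)(0.213) / (5.64×10^5) = 1.82×10^-26 kg.

m ≈ 1.82×10^-26 kg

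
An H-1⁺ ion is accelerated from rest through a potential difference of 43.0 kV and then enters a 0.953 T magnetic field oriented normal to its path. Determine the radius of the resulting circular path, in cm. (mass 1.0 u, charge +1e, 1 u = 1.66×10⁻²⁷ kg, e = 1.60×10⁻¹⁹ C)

r ≈ 3.13 cm

The kinetic energy gained is K = qV = (1×1.60×10^-19)(4.30×10^4) = 6.88×10^-15 J.
v = √(2K/m) = 2.88×10^6 m/s.
r = mv/(qB) = (1.66×10^-27)(2.88×10^6) / [(1×1.60×10^-19)(0.953)] = 0.0313 m.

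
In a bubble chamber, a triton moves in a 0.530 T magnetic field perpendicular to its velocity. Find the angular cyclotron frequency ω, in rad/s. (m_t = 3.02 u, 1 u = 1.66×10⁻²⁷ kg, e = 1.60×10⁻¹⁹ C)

ω ≈ 1.69×10^7 rad/s

ω = qB/m = (1×1.60×10^-19)(0.530) / (5.01×10^-27) = 1.69×10^7 rad/s.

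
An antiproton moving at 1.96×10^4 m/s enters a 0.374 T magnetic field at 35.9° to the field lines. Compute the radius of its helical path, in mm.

r ≈ 0.321 mm

Only the perpendicular component v⊥ = v sin35.9° = 1.15×10^4 m/s is bent by the field.
r = m v⊥ /(qB) = (1.67×10^-27)(1.15×10^4) / [(1×1.60×10^-19)(0.374)] = 3.21×10^-4 m.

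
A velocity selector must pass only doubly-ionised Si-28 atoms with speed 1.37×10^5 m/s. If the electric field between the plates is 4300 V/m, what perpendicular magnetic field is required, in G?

B ≈ 314 G

qE = qvB ⇒ B = E/v = (4300) / (1.37×10^5) = 0.0314 T.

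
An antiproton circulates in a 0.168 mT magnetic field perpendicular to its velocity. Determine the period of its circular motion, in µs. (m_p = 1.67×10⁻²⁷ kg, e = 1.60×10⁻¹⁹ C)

T ≈ 390 µs

The cyclotron period is independent of speed: T = 2πm/(qB).
T = 2π(1.67×10^-27) / [(1×1.60×10^-19)(1.68×10^-4)] = 3.90×10^-4 s.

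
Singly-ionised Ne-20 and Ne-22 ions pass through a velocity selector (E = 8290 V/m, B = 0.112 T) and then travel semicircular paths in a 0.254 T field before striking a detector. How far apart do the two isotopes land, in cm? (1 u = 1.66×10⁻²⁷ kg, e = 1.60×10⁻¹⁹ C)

Δd ≈ 1.21 cm

Both emerge at v = E/B₁ = 7.40×10^4 m/s.
r = mv/(qB₂), so r₁ = 0.06047 m and r₂ = 0.06651 m, giving Δr = 6.05×10^-3 m.
After a semicircle each ion lands a diameter 2r from the entry slit, so the separation is 2Δr = 0.0121 m.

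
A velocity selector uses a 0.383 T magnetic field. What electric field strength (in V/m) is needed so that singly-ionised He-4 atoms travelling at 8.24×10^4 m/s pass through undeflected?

E ≈ 3.16×10^4 V/m

qE = qvB ⇒ E = vB = (8.24×10^4)(0.383) = 3.16×10^4 V/m.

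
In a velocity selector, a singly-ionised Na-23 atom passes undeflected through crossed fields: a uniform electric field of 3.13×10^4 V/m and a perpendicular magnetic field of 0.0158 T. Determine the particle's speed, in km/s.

For zero net force, qE = qvB, so v = E/B.
v = (3.13×10^4) / (0.0158) = 1.98×10^6 m/s.

v ≈ 1980 km/s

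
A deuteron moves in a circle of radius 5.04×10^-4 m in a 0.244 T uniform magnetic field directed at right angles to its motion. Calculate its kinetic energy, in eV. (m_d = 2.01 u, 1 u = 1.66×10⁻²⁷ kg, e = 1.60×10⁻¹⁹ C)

v = qBr/m = (1×1.60×10^-19)(0.244)(5.04×10^-4) / (3.34×10^-27) = 5900 m/s.
K = ½mv² = 0.5·(3.34×10^-27)·(5900)² = 5.80×10^-20 J = 0.363 eV.

K ≈ 0.363 eV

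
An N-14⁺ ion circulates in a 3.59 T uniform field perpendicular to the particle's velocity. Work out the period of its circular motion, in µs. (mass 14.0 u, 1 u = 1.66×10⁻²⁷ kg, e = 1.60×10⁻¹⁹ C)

T ≈ 0.254 µs

The cyclotron period is independent of speed: T = 2πm/(qB).
T = 2π(2.32×10^-26) / [(1×1.60×10^-19)(3.59)] = 2.54×10^-7 s.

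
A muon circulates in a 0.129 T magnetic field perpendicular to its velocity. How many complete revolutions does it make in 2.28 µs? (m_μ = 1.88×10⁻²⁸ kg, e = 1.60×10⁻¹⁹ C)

N = 39

T = 2πm/(qB) = 2π(1.88×10^-28) / [(1×1.60×10^-19)(0.129)] = 5.7231×10^-8 s.
N = t/T = 2.28×10^-6 / 5.7231×10^-8 ≈ 39.84, so 39 complete revolutions.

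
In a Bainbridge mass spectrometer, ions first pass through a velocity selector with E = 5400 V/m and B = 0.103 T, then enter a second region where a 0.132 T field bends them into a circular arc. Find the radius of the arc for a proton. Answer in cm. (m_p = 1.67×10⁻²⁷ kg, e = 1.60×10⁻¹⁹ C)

The selector passes v = E/B = 5400/0.103 = 5.24×10^4 m/s.
In the deflection region, r = mv/(qB₂) = (1.67×10^-27)(5.24×10^4) / [(1×1.60×10^-19)(0.132)] = 4.15×10^-3 m.

r ≈ 0.415 cm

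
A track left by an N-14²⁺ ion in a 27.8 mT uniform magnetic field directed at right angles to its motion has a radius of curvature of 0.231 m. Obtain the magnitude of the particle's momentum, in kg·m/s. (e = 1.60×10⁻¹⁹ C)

Since qvB = mv²/r, the momentum p = mv = qBr.
p = (2×1.60×10^-19)(0.0278)(0.231) = 2.05×10^-21 kg·m/s.

p ≈ 2.05×10^-21 kg·m/s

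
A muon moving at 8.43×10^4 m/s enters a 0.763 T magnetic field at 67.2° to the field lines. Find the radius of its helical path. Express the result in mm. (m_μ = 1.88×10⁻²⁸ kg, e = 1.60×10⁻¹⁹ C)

r ≈ 0.120 mm

Only the perpendicular component v⊥ = v sin67.2° = 7.77×10^4 m/s is bent by the field.
r = m v⊥ /(qB) = (1.88×10^-28)(7.77×10^4) / [(1×1.60×10^-19)(0.763)] = 1.20×10^-4 m.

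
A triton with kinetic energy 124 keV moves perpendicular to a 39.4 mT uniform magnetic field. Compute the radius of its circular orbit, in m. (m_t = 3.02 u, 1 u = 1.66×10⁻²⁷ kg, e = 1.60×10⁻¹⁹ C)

Convert the energy: K = 124 keV = 1.98×10^-14 J.
v = √(2K/m) = √(2·1.98×10^-14/5.01×10^-27) = 2.81×10^6 m/s.
r = mv/(qB) = (5.01×10^-27)(2.81×10^6) / [(1×1.60×10^-19)(0.0394)] = 2.24 m.

r ≈ 2.24 m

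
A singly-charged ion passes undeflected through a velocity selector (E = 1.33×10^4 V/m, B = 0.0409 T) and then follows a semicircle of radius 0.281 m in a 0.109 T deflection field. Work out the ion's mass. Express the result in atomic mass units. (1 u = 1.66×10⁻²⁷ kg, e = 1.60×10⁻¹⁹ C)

m ≈ 9.08 u

v = E/B₁ = 3.25×10^5 m/s.
From r = mv/(qB₂), m = qB₂r/v = (1×1.60×10^-19)(0.109)(0.281) / (3.25×10^5) = 1.51×10^-26 kg.
In atomic mass units: m = 1.51×10^-26 / 1.66×10^-27 = 9.08 u.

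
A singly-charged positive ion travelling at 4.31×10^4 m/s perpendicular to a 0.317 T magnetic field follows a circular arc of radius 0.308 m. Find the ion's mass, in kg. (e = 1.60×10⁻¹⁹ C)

qvB = mv²/r ⇒ m = qBr/v.
m = (1×1.60×10^-19)(0.317)(0.308) / (4.31×10^4) = 3.62×10^-25 kg.

m ≈ 3.62×10^-25 kg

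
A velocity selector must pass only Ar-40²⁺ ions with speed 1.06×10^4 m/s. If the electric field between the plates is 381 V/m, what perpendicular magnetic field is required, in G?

B ≈ 359 G

qE = qvB ⇒ B = E/v = (381) / (1.06×10^4) = 0.0359 T.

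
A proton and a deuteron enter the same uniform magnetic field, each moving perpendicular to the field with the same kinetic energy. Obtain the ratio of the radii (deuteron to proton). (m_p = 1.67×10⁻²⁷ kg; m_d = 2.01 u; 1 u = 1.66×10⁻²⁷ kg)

ratio ≈ 1.41

r = √(2mK)/(qB) ⇒ at equal K, r ∝ √m/q.
r_{deuteron}/r_{proton} = 1.41.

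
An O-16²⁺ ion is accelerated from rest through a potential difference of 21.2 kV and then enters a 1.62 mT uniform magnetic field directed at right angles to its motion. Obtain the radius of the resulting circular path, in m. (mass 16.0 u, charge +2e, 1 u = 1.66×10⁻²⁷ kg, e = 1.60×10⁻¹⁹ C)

The kinetic energy gained is K = qV = (2×1.60×10^-19)(2.12×10^4) = 6.78×10^-15 J.
v = √(2K/m) = 7.15×10^5 m/s.
r = mv/(qB) = (2.66×10^-26)(7.15×10^5) / [(2×1.60×10^-19)(1.62×10^-3)] = 36.6 m.

r ≈ 36.6 m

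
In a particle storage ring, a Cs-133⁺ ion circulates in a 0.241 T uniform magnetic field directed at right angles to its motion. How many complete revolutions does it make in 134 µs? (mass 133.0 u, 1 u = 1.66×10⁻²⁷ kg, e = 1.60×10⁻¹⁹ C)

N = 3

T = 2πm/(qB) = 2π(2.2078×10^-25) / [(1×1.60×10^-19)(0.241)] = 3.5975×10^-5 s.
N = t/T = 1.34×10^-4 / 3.5975×10^-5 ≈ 3.72, so 3 complete revolutions.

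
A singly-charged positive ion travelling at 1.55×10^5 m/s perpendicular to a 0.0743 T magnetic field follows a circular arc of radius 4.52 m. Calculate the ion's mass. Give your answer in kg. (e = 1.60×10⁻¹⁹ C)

qvB = mv²/r ⇒ m = qBr/v.
m = (1×1.60×10^-19)(0.0743)(4.52) / (1.55×10^5) = 3.47×10^-25 kg.

m ≈ 3.47×10^-25 kg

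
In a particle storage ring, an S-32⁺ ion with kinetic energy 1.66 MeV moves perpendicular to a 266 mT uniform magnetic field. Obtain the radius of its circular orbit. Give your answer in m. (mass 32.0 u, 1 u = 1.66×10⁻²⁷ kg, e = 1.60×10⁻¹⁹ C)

r ≈ 3.95 m

Convert the energy: K = 1.66 MeV = 2.66×10^-13 J.
v = √(2K/m) = √(2·2.66×10^-13/5.31×10^-26) = 3.16×10^6 m/s.
r = mv/(qB) = (5.31×10^-26)(3.16×10^6) / [(1×1.60×10^-19)(0.266)] = 3.95 m.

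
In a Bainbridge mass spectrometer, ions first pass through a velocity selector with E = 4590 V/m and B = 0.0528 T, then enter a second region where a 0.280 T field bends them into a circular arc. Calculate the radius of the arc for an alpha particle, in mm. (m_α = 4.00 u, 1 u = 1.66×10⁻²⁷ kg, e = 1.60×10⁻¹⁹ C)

The selector passes v = E/B = 4590/0.0528 = 8.69×10^4 m/s.
In the deflection region, r = mv/(qB₂) = (6.64×10^-27)(8.69×10^4) / [(2×1.60×10^-19)(0.280)] = 6.44×10^-3 m.

r ≈ 6.44 mm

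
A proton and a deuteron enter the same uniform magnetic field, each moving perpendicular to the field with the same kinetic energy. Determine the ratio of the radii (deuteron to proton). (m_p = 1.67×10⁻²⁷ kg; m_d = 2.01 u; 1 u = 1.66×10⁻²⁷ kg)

ratio ≈ 1.41

r = √(2mK)/(qB) ⇒ at equal K, r ∝ √m/q.
r_{deuteron}/r_{proton} = 1.41.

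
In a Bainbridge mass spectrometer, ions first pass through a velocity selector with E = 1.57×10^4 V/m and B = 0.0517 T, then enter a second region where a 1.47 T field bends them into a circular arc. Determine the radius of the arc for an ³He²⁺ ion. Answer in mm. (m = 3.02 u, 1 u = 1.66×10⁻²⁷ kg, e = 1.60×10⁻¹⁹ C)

r ≈ 3.24 mm

The selector passes v = E/B = 1.57×10^4/0.0517 = 3.04×10^5 m/s.
In the deflection region, r = mv/(qB₂) = (5.01×10^-27)(3.04×10^5) / [(2×1.60×10^-19)(1.47)] = 3.24×10^-3 m.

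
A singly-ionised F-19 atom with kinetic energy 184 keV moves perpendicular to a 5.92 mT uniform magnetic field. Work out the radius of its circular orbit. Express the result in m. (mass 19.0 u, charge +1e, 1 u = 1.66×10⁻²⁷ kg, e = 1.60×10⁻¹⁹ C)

r ≈ 45.5 m

Convert the energy: K = 184 keV = 2.94×10^-14 J.
v = √(2K/m) = √(2·2.94×10^-14/3.15×10^-26) = 1.37×10^6 m/s.
r = mv/(qB) = (3.15×10^-26)(1.37×10^6) / [(1×1.60×10^-19)(5.92×10^-3)] = 45.5 m.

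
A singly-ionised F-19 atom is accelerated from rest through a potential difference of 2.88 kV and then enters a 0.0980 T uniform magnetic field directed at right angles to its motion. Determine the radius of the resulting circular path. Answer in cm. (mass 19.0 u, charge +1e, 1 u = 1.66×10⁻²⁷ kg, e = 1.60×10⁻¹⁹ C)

r ≈ 34.4 cm

The kinetic energy gained is K = qV = (1×1.60×10^-19)(2880) = 4.61×10^-16 J.
v = √(2K/m) = 1.71×10^5 m/s.
r = mv/(qB) = (3.15×10^-26)(1.71×10^5) / [(1×1.60×10^-19)(0.0980)] = 0.344 m.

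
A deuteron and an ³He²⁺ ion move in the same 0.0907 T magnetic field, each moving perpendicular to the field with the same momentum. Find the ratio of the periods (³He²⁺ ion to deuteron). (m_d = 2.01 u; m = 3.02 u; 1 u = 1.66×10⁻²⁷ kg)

T = 2πm/(qB) is independent of speed, so T₂/T₁ = (m₂/q₂)/(m₁/q₁).
T_{³He²⁺ ion}/T_{deuteron} = (5.01×10^-27/2e) / (3.34×10^-27/1e) = 0.751.

ratio ≈ 0.751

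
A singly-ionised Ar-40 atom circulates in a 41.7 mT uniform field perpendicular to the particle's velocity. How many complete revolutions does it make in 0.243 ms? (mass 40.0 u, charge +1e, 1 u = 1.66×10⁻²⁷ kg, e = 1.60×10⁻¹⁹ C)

N = 3

T = 2πm/(qB) = 2π(6.64×10^-26) / [(1×1.60×10^-19)(0.0417)] = 6.2531×10^-5 s.
N = t/T = 2.43×10^-4 / 6.2531×10^-5 ≈ 3.89, so 3 complete revolutions.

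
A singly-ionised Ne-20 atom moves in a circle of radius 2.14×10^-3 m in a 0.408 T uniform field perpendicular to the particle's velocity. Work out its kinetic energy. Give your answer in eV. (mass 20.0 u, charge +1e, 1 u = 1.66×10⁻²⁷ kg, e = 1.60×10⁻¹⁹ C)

v = qBr/m = (1×1.60×10^-19)(0.408)(2.14×10^-3) / (3.32×10^-26) = 4210 m/s.
K = ½mv² = 0.5·(3.32×10^-26)·(4210)² = 2.94×10^-19 J = 1.84 eV.

K ≈ 1.84 eV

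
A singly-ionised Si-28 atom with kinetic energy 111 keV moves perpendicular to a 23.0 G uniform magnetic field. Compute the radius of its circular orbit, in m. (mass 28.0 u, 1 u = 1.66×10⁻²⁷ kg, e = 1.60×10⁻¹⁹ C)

Convert the energy: K = 111 keV = 1.78×10^-14 J.
v = √(2K/m) = √(2·1.78×10^-14/4.65×10^-26) = 8.74×10^5 m/s.
r = mv/(qB) = (4.65×10^-26)(8.74×10^5) / [(1×1.60×10^-19)(2.30×10^-3)] = 110 m.

r ≈ 110 m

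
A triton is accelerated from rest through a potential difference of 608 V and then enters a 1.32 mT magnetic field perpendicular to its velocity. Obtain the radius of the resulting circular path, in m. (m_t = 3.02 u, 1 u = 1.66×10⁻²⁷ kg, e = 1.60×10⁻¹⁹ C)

r ≈ 4.68 m

The kinetic energy gained is K = qV = (1×1.60×10^-19)(608) = 9.73×10^-17 J.
v = √(2K/m) = 1.97×10^5 m/s.
r = mv/(qB) = (5.01×10^-27)(1.97×10^5) / [(1×1.60×10^-19)(1.32×10^-3)] = 4.68 m.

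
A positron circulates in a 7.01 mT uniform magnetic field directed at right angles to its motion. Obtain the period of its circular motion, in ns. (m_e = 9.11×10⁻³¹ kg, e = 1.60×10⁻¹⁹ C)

T ≈ 5.10 ns

The cyclotron period is independent of speed: T = 2πm/(qB).
T = 2π(9.11×10^-31) / [(1×1.60×10^-19)(7.01×10^-3)] = 5.10×10^-9 s.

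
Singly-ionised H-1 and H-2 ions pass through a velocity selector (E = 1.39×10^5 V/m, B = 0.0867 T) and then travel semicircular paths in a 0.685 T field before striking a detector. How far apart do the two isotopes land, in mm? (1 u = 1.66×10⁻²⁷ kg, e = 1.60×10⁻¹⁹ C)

Both emerge at v = E/B₁ = 1.60×10^6 m/s.
r = mv/(qB₂), so r₁ = 0.0243 m and r₂ = 0.0486 m, giving Δr = 0.0243 m.
After a semicircle each ion lands a diameter 2r from the entry slit, so the separation is 2Δr = 0.0486 m.

Δd ≈ 48.6 mm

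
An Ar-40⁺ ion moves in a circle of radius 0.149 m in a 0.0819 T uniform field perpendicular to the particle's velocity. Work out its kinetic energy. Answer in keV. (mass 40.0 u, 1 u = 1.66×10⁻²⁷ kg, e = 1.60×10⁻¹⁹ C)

v = qBr/m = (1×1.60×10^-19)(0.0819)(0.149) / (6.64×10^-26) = 2.94×10^4 m/s.
K = ½mv² = 0.5·(6.64×10^-26)·(2.94×10^4)² = 2.87×10^-17 J = 0.179 keV.

K ≈ 0.179 keV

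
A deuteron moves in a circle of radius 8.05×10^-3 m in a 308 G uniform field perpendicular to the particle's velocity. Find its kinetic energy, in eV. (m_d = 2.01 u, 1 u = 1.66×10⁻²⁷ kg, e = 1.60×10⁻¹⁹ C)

v = qBr/m = (1×1.60×10^-19)(0.0308)(8.05×10^-3) / (3.34×10^-27) = 1.19×10^4 m/s.
K = ½mv² = 0.5·(3.34×10^-27)·(1.19×10^4)² = 2.36×10^-19 J = 1.47 eV.

K ≈ 1.47 eV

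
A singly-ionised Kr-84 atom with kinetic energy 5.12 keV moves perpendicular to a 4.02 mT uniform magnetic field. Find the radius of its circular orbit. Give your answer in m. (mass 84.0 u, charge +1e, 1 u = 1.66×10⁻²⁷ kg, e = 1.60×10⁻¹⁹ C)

Convert the energy: K = 5.12 keV = 8.19×10^-16 J.
v = √(2K/m) = √(2·8.19×10^-16/1.39×10^-25) = 1.08×10^5 m/s.
r = mv/(qB) = (1.39×10^-25)(1.08×10^5) / [(1×1.60×10^-19)(4.02×10^-3)] = 23.5 m.

r ≈ 23.5 m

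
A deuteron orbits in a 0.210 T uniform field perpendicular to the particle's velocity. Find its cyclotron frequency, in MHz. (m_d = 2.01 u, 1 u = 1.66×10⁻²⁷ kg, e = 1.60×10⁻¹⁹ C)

f ≈ 1.60 MHz

f = qB/(2πm) = (1×1.60×10^-19)(0.210) / [2π(3.34×10^-27)] = 1.60×10^6 Hz.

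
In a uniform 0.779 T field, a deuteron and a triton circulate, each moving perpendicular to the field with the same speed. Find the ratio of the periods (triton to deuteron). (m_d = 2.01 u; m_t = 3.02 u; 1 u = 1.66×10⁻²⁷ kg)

T = 2πm/(qB) is independent of speed, so T₂/T₁ = (m₂/q₂)/(m₁/q₁).
T_{triton}/T_{deuteron} = (5.01×10^-27/1e) / (3.34×10^-27/1e) = 1.50.

ratio ≈ 1.50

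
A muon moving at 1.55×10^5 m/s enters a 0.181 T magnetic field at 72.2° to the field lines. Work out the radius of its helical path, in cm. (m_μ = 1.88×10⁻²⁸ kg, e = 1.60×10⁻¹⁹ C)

Only the perpendicular component v⊥ = v sin72.2° = 1.48×10^5 m/s is bent by the field.
r = m v⊥ /(qB) = (1.88×10^-28)(1.48×10^5) / [(1×1.60×10^-19)(0.181)] = 9.58×10^-4 m.

r ≈ 0.0958 cm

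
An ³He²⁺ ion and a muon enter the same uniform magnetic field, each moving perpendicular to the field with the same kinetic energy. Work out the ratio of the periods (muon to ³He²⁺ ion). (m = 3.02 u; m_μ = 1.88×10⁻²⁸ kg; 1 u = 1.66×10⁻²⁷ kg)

ratio ≈ 0.0750

T = 2πm/(qB) is independent of speed, so T₂/T₁ = (m₂/q₂)/(m₁/q₁).
T_{muon}/T_{³He²⁺ ion} = (1.88×10^-28/1e) / (5.01×10^-27/2e) = 0.0750.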